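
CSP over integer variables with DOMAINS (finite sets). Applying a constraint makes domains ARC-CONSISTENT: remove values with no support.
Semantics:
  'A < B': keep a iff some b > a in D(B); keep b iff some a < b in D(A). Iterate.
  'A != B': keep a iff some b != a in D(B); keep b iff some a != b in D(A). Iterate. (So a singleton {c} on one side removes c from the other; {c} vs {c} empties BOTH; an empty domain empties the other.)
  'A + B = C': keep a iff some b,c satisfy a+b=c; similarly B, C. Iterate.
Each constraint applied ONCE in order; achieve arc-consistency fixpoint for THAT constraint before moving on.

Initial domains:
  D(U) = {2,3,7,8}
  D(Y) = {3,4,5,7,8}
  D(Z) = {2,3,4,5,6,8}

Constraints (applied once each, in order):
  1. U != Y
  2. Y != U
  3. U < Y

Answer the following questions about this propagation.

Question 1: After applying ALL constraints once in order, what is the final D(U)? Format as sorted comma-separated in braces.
Answer: {2,3,7}

Derivation:
Constraint 1 (U != Y) on D(U)={2,3,7,8} D(Y)={3,4,5,7,8}: no change
Constraint 2 (Y != U) on D(Y)={3,4,5,7,8} D(U)={2,3,7,8}: no change
Constraint 3 (U < Y) on D(U)={2,3,7,8} D(Y)={3,4,5,7,8}: U {2,3,7,8}->{2,3,7}
So after all 3 constraints: D(U) = {2,3,7}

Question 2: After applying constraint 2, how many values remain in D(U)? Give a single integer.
Answer: 4

Derivation:
Constraint 1 (U != Y) on D(U)={2,3,7,8} D(Y)={3,4,5,7,8}: no change
Constraint 2 (Y != U) on D(Y)={3,4,5,7,8} D(U)={2,3,7,8}: no change
So after constraint 2: D(U)={2,3,7,8}, size = 4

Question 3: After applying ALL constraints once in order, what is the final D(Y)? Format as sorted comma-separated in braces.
Answer: {3,4,5,7,8}

Derivation:
Constraint 1 (U != Y) on D(U)={2,3,7,8} D(Y)={3,4,5,7,8}: no change
Constraint 2 (Y != U) on D(Y)={3,4,5,7,8} D(U)={2,3,7,8}: no change
Constraint 3 (U < Y) on D(U)={2,3,7,8} D(Y)={3,4,5,7,8}: U {2,3,7,8}->{2,3,7}
So after all 3 constraints: D(Y) = {3,4,5,7,8}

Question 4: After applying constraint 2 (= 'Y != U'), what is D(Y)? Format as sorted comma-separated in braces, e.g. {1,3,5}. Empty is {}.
Constraint 1 (U != Y) on D(U)={2,3,7,8} D(Y)={3,4,5,7,8}: no change
Constraint 2 (Y != U) on D(Y)={3,4,5,7,8} D(U)={2,3,7,8}: no change
So after constraint 2: D(Y) = {3,4,5,7,8}

Answer: {3,4,5,7,8}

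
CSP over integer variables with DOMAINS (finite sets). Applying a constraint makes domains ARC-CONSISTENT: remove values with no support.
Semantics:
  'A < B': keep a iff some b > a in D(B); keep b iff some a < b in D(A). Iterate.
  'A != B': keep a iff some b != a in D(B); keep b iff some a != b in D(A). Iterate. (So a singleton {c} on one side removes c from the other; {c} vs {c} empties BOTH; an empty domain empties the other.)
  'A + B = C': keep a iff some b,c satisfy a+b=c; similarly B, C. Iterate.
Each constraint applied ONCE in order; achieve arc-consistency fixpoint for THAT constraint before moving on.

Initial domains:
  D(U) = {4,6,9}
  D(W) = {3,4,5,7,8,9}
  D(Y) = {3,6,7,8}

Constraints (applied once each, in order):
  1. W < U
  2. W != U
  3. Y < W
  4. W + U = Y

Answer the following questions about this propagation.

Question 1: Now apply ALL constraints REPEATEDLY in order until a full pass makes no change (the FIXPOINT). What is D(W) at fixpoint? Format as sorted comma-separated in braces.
pass 0 (initial): D(W)={3,4,5,7,8,9}
pass 1: U {4,6,9}->{}; W {3,4,5,7,8,9}->{}; Y {3,6,7,8}->{}
pass 2: no change
Fixpoint after 2 passes: D(W) = {}

Answer: {}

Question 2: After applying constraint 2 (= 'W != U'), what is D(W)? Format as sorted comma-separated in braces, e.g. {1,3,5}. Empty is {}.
Answer: {3,4,5,7,8}

Derivation:
Constraint 1 (W < U) on D(W)={3,4,5,7,8,9} D(U)={4,6,9}: W {3,4,5,7,8,9}->{3,4,5,7,8}
Constraint 2 (W != U) on D(W)={3,4,5,7,8} D(U)={4,6,9}: no change
So after constraint 2: D(W) = {3,4,5,7,8}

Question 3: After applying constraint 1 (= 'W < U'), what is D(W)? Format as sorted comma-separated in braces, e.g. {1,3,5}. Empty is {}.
Constraint 1 (W < U) on D(W)={3,4,5,7,8,9} D(U)={4,6,9}: W {3,4,5,7,8,9}->{3,4,5,7,8}
So after constraint 1: D(W) = {3,4,5,7,8}

Answer: {3,4,5,7,8}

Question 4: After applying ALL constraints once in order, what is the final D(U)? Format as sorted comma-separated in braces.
Answer: {}

Derivation:
Constraint 1 (W < U) on D(W)={3,4,5,7,8,9} D(U)={4,6,9}: W {3,4,5,7,8,9}->{3,4,5,7,8}
Constraint 2 (W != U) on D(W)={3,4,5,7,8} D(U)={4,6,9}: no change
Constraint 3 (Y < W) on D(Y)={3,6,7,8} D(W)={3,4,5,7,8}: Y {3,6,7,8}->{3,6,7}; W {3,4,5,7,8}->{4,5,7,8}
Constraint 4 (W + U = Y) on D(W)={4,5,7,8} D(U)={4,6,9} D(Y)={3,6,7}: W {4,5,7,8}->{}; U {4,6,9}->{}; Y {3,6,7}->{}
So after all 4 constraints: D(U) = {}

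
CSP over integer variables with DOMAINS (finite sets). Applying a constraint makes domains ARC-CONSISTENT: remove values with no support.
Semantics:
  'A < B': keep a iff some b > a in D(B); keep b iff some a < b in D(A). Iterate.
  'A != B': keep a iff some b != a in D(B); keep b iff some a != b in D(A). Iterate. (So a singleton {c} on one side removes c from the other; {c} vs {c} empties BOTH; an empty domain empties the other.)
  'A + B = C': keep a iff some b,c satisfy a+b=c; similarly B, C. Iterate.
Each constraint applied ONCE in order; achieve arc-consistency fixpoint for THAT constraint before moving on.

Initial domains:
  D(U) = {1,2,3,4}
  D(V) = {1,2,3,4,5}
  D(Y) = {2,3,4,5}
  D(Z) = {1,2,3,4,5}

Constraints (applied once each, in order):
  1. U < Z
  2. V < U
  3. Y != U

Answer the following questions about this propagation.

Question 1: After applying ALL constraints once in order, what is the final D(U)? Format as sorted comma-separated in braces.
Answer: {2,3,4}

Derivation:
Constraint 1 (U < Z) on D(U)={1,2,3,4} D(Z)={1,2,3,4,5}: Z {1,2,3,4,5}->{2,3,4,5}
Constraint 2 (V < U) on D(V)={1,2,3,4,5} D(U)={1,2,3,4}: V {1,2,3,4,5}->{1,2,3}; U {1,2,3,4}->{2,3,4}
Constraint 3 (Y != U) on D(Y)={2,3,4,5} D(U)={2,3,4}: no change
So after all 3 constraints: D(U) = {2,3,4}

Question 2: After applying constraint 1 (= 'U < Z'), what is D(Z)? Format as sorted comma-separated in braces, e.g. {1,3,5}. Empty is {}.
Constraint 1 (U < Z) on D(U)={1,2,3,4} D(Z)={1,2,3,4,5}: Z {1,2,3,4,5}->{2,3,4,5}
So after constraint 1: D(Z) = {2,3,4,5}

Answer: {2,3,4,5}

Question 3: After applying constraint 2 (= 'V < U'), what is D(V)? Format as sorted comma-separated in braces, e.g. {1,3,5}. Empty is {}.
Answer: {1,2,3}

Derivation:
Constraint 1 (U < Z) on D(U)={1,2,3,4} D(Z)={1,2,3,4,5}: Z {1,2,3,4,5}->{2,3,4,5}
Constraint 2 (V < U) on D(V)={1,2,3,4,5} D(U)={1,2,3,4}: V {1,2,3,4,5}->{1,2,3}; U {1,2,3,4}->{2,3,4}
So after constraint 2: D(V) = {1,2,3}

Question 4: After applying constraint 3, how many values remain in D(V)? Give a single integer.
Answer: 3

Derivation:
Constraint 1 (U < Z) on D(U)={1,2,3,4} D(Z)={1,2,3,4,5}: Z {1,2,3,4,5}->{2,3,4,5}
Constraint 2 (V < U) on D(V)={1,2,3,4,5} D(U)={1,2,3,4}: V {1,2,3,4,5}->{1,2,3}; U {1,2,3,4}->{2,3,4}
Constraint 3 (Y != U) on D(Y)={2,3,4,5} D(U)={2,3,4}: no change
So after constraint 3: D(V)={1,2,3}, size = 3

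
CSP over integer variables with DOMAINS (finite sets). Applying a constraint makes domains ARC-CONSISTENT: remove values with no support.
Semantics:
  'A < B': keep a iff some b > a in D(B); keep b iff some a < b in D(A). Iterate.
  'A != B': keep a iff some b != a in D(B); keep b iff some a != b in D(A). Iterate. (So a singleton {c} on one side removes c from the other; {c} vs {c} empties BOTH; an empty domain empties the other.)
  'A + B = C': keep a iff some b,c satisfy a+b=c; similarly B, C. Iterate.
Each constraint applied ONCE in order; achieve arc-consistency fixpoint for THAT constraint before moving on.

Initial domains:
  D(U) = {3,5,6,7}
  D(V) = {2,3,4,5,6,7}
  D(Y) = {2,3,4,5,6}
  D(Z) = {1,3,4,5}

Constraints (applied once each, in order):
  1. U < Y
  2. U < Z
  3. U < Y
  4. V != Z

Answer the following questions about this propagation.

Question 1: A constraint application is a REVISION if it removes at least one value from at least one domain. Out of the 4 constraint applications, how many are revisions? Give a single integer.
Constraint 1 (U < Y) on D(U)={3,5,6,7} D(Y)={2,3,4,5,6}: U {3,5,6,7}->{3,5}; Y {2,3,4,5,6}->{4,5,6} => REVISION
Constraint 2 (U < Z) on D(U)={3,5} D(Z)={1,3,4,5}: U {3,5}->{3}; Z {1,3,4,5}->{4,5} => REVISION
Constraint 3 (U < Y) on D(U)={3} D(Y)={4,5,6}: no change => not a revision
Constraint 4 (V != Z) on D(V)={2,3,4,5,6,7} D(Z)={4,5}: no change => not a revision
Total revisions = 2

Answer: 2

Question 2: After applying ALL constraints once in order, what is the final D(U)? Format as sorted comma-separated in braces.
Constraint 1 (U < Y) on D(U)={3,5,6,7} D(Y)={2,3,4,5,6}: U {3,5,6,7}->{3,5}; Y {2,3,4,5,6}->{4,5,6}
Constraint 2 (U < Z) on D(U)={3,5} D(Z)={1,3,4,5}: U {3,5}->{3}; Z {1,3,4,5}->{4,5}
Constraint 3 (U < Y) on D(U)={3} D(Y)={4,5,6}: no change
Constraint 4 (V != Z) on D(V)={2,3,4,5,6,7} D(Z)={4,5}: no change
So after all 4 constraints: D(U) = {3}

Answer: {3}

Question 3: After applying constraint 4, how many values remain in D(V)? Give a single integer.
Constraint 1 (U < Y) on D(U)={3,5,6,7} D(Y)={2,3,4,5,6}: U {3,5,6,7}->{3,5}; Y {2,3,4,5,6}->{4,5,6}
Constraint 2 (U < Z) on D(U)={3,5} D(Z)={1,3,4,5}: U {3,5}->{3}; Z {1,3,4,5}->{4,5}
Constraint 3 (U < Y) on D(U)={3} D(Y)={4,5,6}: no change
Constraint 4 (V != Z) on D(V)={2,3,4,5,6,7} D(Z)={4,5}: no change
So after constraint 4: D(V)={2,3,4,5,6,7}, size = 6

Answer: 6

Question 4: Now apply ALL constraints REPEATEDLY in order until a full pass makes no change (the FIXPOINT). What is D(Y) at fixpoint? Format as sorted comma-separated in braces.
Answer: {4,5,6}

Derivation:
pass 0 (initial): D(Y)={2,3,4,5,6}
pass 1: U {3,5,6,7}->{3}; Y {2,3,4,5,6}->{4,5,6}; Z {1,3,4,5}->{4,5}
pass 2: no change
Fixpoint after 2 passes: D(Y) = {4,5,6}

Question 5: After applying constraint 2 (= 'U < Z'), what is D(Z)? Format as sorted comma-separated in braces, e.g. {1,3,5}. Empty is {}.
Answer: {4,5}

Derivation:
Constraint 1 (U < Y) on D(U)={3,5,6,7} D(Y)={2,3,4,5,6}: U {3,5,6,7}->{3,5}; Y {2,3,4,5,6}->{4,5,6}
Constraint 2 (U < Z) on D(U)={3,5} D(Z)={1,3,4,5}: U {3,5}->{3}; Z {1,3,4,5}->{4,5}
So after constraint 2: D(Z) = {4,5}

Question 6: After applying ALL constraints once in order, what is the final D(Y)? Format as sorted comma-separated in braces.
Answer: {4,5,6}

Derivation:
Constraint 1 (U < Y) on D(U)={3,5,6,7} D(Y)={2,3,4,5,6}: U {3,5,6,7}->{3,5}; Y {2,3,4,5,6}->{4,5,6}
Constraint 2 (U < Z) on D(U)={3,5} D(Z)={1,3,4,5}: U {3,5}->{3}; Z {1,3,4,5}->{4,5}
Constraint 3 (U < Y) on D(U)={3} D(Y)={4,5,6}: no change
Constraint 4 (V != Z) on D(V)={2,3,4,5,6,7} D(Z)={4,5}: no change
So after all 4 constraints: D(Y) = {4,5,6}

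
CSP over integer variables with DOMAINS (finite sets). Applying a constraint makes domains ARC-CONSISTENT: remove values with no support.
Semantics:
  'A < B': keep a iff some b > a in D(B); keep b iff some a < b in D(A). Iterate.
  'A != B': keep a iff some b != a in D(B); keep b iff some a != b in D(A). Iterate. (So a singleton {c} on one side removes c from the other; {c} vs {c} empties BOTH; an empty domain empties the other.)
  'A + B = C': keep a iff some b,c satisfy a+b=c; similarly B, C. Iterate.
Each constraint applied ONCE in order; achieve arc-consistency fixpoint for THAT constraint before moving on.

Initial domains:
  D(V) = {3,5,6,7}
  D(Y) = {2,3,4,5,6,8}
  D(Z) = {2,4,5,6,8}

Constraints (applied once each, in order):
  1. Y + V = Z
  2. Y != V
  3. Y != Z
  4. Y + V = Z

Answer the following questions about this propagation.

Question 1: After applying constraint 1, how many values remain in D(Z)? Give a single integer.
Answer: 3

Derivation:
Constraint 1 (Y + V = Z) on D(Y)={2,3,4,5,6,8} D(V)={3,5,6,7} D(Z)={2,4,5,6,8}: Y {2,3,4,5,6,8}->{2,3,5}; V {3,5,6,7}->{3,5,6}; Z {2,4,5,6,8}->{5,6,8}
So after constraint 1: D(Z)={5,6,8}, size = 3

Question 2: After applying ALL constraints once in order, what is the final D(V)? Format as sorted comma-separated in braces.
Answer: {3,5,6}

Derivation:
Constraint 1 (Y + V = Z) on D(Y)={2,3,4,5,6,8} D(V)={3,5,6,7} D(Z)={2,4,5,6,8}: Y {2,3,4,5,6,8}->{2,3,5}; V {3,5,6,7}->{3,5,6}; Z {2,4,5,6,8}->{5,6,8}
Constraint 2 (Y != V) on D(Y)={2,3,5} D(V)={3,5,6}: no change
Constraint 3 (Y != Z) on D(Y)={2,3,5} D(Z)={5,6,8}: no change
Constraint 4 (Y + V = Z) on D(Y)={2,3,5} D(V)={3,5,6} D(Z)={5,6,8}: no change
So after all 4 constraints: D(V) = {3,5,6}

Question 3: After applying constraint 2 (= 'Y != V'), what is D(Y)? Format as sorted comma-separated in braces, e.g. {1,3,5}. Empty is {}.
Constraint 1 (Y + V = Z) on D(Y)={2,3,4,5,6,8} D(V)={3,5,6,7} D(Z)={2,4,5,6,8}: Y {2,3,4,5,6,8}->{2,3,5}; V {3,5,6,7}->{3,5,6}; Z {2,4,5,6,8}->{5,6,8}
Constraint 2 (Y != V) on D(Y)={2,3,5} D(V)={3,5,6}: no change
So after constraint 2: D(Y) = {2,3,5}

Answer: {2,3,5}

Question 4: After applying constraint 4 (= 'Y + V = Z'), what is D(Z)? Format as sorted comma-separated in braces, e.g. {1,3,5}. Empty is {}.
Answer: {5,6,8}

Derivation:
Constraint 1 (Y + V = Z) on D(Y)={2,3,4,5,6,8} D(V)={3,5,6,7} D(Z)={2,4,5,6,8}: Y {2,3,4,5,6,8}->{2,3,5}; V {3,5,6,7}->{3,5,6}; Z {2,4,5,6,8}->{5,6,8}
Constraint 2 (Y != V) on D(Y)={2,3,5} D(V)={3,5,6}: no change
Constraint 3 (Y != Z) on D(Y)={2,3,5} D(Z)={5,6,8}: no change
Constraint 4 (Y + V = Z) on D(Y)={2,3,5} D(V)={3,5,6} D(Z)={5,6,8}: no change
So after constraint 4: D(Z) = {5,6,8}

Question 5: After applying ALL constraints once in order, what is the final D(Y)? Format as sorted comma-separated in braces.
Constraint 1 (Y + V = Z) on D(Y)={2,3,4,5,6,8} D(V)={3,5,6,7} D(Z)={2,4,5,6,8}: Y {2,3,4,5,6,8}->{2,3,5}; V {3,5,6,7}->{3,5,6}; Z {2,4,5,6,8}->{5,6,8}
Constraint 2 (Y != V) on D(Y)={2,3,5} D(V)={3,5,6}: no change
Constraint 3 (Y != Z) on D(Y)={2,3,5} D(Z)={5,6,8}: no change
Constraint 4 (Y + V = Z) on D(Y)={2,3,5} D(V)={3,5,6} D(Z)={5,6,8}: no change
So after all 4 constraints: D(Y) = {2,3,5}

Answer: {2,3,5}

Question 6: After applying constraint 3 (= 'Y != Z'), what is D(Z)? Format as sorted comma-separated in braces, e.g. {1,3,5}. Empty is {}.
Answer: {5,6,8}

Derivation:
Constraint 1 (Y + V = Z) on D(Y)={2,3,4,5,6,8} D(V)={3,5,6,7} D(Z)={2,4,5,6,8}: Y {2,3,4,5,6,8}->{2,3,5}; V {3,5,6,7}->{3,5,6}; Z {2,4,5,6,8}->{5,6,8}
Constraint 2 (Y != V) on D(Y)={2,3,5} D(V)={3,5,6}: no change
Constraint 3 (Y != Z) on D(Y)={2,3,5} D(Z)={5,6,8}: no change
So after constraint 3: D(Z) = {5,6,8}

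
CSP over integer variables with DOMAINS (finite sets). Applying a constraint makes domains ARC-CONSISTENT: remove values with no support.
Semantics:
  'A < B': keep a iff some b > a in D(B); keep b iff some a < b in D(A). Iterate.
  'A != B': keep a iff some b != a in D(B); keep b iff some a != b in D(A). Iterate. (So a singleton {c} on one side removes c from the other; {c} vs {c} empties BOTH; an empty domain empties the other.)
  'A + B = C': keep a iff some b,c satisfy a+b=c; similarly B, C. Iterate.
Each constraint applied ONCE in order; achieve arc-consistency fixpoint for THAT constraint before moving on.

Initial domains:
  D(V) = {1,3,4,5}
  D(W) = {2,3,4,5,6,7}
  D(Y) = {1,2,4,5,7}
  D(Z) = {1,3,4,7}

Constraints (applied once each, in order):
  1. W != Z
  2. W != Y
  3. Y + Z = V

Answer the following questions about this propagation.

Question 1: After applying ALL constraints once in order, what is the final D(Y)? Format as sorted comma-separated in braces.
Constraint 1 (W != Z) on D(W)={2,3,4,5,6,7} D(Z)={1,3,4,7}: no change
Constraint 2 (W != Y) on D(W)={2,3,4,5,6,7} D(Y)={1,2,4,5,7}: no change
Constraint 3 (Y + Z = V) on D(Y)={1,2,4,5,7} D(Z)={1,3,4,7} D(V)={1,3,4,5}: Y {1,2,4,5,7}->{1,2,4}; Z {1,3,4,7}->{1,3,4}; V {1,3,4,5}->{3,4,5}
So after all 3 constraints: D(Y) = {1,2,4}

Answer: {1,2,4}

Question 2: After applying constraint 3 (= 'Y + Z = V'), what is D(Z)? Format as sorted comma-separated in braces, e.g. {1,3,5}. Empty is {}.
Answer: {1,3,4}

Derivation:
Constraint 1 (W != Z) on D(W)={2,3,4,5,6,7} D(Z)={1,3,4,7}: no change
Constraint 2 (W != Y) on D(W)={2,3,4,5,6,7} D(Y)={1,2,4,5,7}: no change
Constraint 3 (Y + Z = V) on D(Y)={1,2,4,5,7} D(Z)={1,3,4,7} D(V)={1,3,4,5}: Y {1,2,4,5,7}->{1,2,4}; Z {1,3,4,7}->{1,3,4}; V {1,3,4,5}->{3,4,5}
So after constraint 3: D(Z) = {1,3,4}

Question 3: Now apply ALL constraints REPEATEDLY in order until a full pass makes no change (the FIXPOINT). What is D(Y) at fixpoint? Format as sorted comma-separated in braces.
pass 0 (initial): D(Y)={1,2,4,5,7}
pass 1: V {1,3,4,5}->{3,4,5}; Y {1,2,4,5,7}->{1,2,4}; Z {1,3,4,7}->{1,3,4}
pass 2: no change
Fixpoint after 2 passes: D(Y) = {1,2,4}

Answer: {1,2,4}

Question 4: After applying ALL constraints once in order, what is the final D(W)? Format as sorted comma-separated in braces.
Answer: {2,3,4,5,6,7}

Derivation:
Constraint 1 (W != Z) on D(W)={2,3,4,5,6,7} D(Z)={1,3,4,7}: no change
Constraint 2 (W != Y) on D(W)={2,3,4,5,6,7} D(Y)={1,2,4,5,7}: no change
Constraint 3 (Y + Z = V) on D(Y)={1,2,4,5,7} D(Z)={1,3,4,7} D(V)={1,3,4,5}: Y {1,2,4,5,7}->{1,2,4}; Z {1,3,4,7}->{1,3,4}; V {1,3,4,5}->{3,4,5}
So after all 3 constraints: D(W) = {2,3,4,5,6,7}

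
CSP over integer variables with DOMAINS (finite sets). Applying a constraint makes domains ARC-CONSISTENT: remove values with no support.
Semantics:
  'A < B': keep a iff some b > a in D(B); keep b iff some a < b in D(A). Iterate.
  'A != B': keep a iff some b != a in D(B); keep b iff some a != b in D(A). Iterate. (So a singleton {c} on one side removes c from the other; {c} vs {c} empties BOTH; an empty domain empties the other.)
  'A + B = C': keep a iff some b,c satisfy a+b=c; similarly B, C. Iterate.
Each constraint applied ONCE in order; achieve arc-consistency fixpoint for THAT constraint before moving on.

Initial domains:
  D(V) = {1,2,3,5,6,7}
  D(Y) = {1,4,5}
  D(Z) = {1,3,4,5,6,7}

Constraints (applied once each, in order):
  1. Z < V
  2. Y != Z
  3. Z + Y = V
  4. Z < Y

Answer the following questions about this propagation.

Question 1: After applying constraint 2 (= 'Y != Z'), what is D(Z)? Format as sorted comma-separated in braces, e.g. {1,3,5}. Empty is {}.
Constraint 1 (Z < V) on D(Z)={1,3,4,5,6,7} D(V)={1,2,3,5,6,7}: Z {1,3,4,5,6,7}->{1,3,4,5,6}; V {1,2,3,5,6,7}->{2,3,5,6,7}
Constraint 2 (Y != Z) on D(Y)={1,4,5} D(Z)={1,3,4,5,6}: no change
So after constraint 2: D(Z) = {1,3,4,5,6}

Answer: {1,3,4,5,6}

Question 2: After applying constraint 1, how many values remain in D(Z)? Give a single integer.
Answer: 5

Derivation:
Constraint 1 (Z < V) on D(Z)={1,3,4,5,6,7} D(V)={1,2,3,5,6,7}: Z {1,3,4,5,6,7}->{1,3,4,5,6}; V {1,2,3,5,6,7}->{2,3,5,6,7}
So after constraint 1: D(Z)={1,3,4,5,6}, size = 5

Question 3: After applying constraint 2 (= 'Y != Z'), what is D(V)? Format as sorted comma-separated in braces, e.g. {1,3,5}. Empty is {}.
Answer: {2,3,5,6,7}

Derivation:
Constraint 1 (Z < V) on D(Z)={1,3,4,5,6,7} D(V)={1,2,3,5,6,7}: Z {1,3,4,5,6,7}->{1,3,4,5,6}; V {1,2,3,5,6,7}->{2,3,5,6,7}
Constraint 2 (Y != Z) on D(Y)={1,4,5} D(Z)={1,3,4,5,6}: no change
So after constraint 2: D(V) = {2,3,5,6,7}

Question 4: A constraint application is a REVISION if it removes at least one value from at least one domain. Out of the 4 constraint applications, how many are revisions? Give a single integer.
Constraint 1 (Z < V) on D(Z)={1,3,4,5,6,7} D(V)={1,2,3,5,6,7}: Z {1,3,4,5,6,7}->{1,3,4,5,6}; V {1,2,3,5,6,7}->{2,3,5,6,7} => REVISION
Constraint 2 (Y != Z) on D(Y)={1,4,5} D(Z)={1,3,4,5,6}: no change => not a revision
Constraint 3 (Z + Y = V) on D(Z)={1,3,4,5,6} D(Y)={1,4,5} D(V)={2,3,5,6,7}: V {2,3,5,6,7}->{2,5,6,7} => REVISION
Constraint 4 (Z < Y) on D(Z)={1,3,4,5,6} D(Y)={1,4,5}: Z {1,3,4,5,6}->{1,3,4}; Y {1,4,5}->{4,5} => REVISION
Total revisions = 3

Answer: 3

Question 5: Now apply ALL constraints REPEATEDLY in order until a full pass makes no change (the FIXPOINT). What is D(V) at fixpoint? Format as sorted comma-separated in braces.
Answer: {5,6,7}

Derivation:
pass 0 (initial): D(V)={1,2,3,5,6,7}
pass 1: V {1,2,3,5,6,7}->{2,5,6,7}; Y {1,4,5}->{4,5}; Z {1,3,4,5,6,7}->{1,3,4}
pass 2: V {2,5,6,7}->{5,6,7}; Z {1,3,4}->{1,3}
pass 3: no change
Fixpoint after 3 passes: D(V) = {5,6,7}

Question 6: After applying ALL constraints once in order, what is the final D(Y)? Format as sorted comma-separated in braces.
Answer: {4,5}

Derivation:
Constraint 1 (Z < V) on D(Z)={1,3,4,5,6,7} D(V)={1,2,3,5,6,7}: Z {1,3,4,5,6,7}->{1,3,4,5,6}; V {1,2,3,5,6,7}->{2,3,5,6,7}
Constraint 2 (Y != Z) on D(Y)={1,4,5} D(Z)={1,3,4,5,6}: no change
Constraint 3 (Z + Y = V) on D(Z)={1,3,4,5,6} D(Y)={1,4,5} D(V)={2,3,5,6,7}: V {2,3,5,6,7}->{2,5,6,7}
Constraint 4 (Z < Y) on D(Z)={1,3,4,5,6} D(Y)={1,4,5}: Z {1,3,4,5,6}->{1,3,4}; Y {1,4,5}->{4,5}
So after all 4 constraints: D(Y) = {4,5}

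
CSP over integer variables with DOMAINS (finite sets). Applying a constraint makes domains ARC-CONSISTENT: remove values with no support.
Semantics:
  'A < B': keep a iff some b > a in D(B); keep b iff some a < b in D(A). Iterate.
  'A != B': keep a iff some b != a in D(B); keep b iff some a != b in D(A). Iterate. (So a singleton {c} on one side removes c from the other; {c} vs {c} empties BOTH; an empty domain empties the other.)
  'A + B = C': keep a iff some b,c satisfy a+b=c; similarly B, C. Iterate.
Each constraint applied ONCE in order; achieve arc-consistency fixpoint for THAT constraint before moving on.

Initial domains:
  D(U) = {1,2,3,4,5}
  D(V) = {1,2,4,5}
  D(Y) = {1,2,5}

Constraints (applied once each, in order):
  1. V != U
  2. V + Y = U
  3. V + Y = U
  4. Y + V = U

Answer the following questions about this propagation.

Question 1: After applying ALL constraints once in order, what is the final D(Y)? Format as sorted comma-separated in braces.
Answer: {1,2}

Derivation:
Constraint 1 (V != U) on D(V)={1,2,4,5} D(U)={1,2,3,4,5}: no change
Constraint 2 (V + Y = U) on D(V)={1,2,4,5} D(Y)={1,2,5} D(U)={1,2,3,4,5}: V {1,2,4,5}->{1,2,4}; Y {1,2,5}->{1,2}; U {1,2,3,4,5}->{2,3,4,5}
Constraint 3 (V + Y = U) on D(V)={1,2,4} D(Y)={1,2} D(U)={2,3,4,5}: no change
Constraint 4 (Y + V = U) on D(Y)={1,2} D(V)={1,2,4} D(U)={2,3,4,5}: no change
So after all 4 constraints: D(Y) = {1,2}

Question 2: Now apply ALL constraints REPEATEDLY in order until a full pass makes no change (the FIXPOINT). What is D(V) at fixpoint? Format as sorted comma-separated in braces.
Answer: {1,2,4}

Derivation:
pass 0 (initial): D(V)={1,2,4,5}
pass 1: U {1,2,3,4,5}->{2,3,4,5}; V {1,2,4,5}->{1,2,4}; Y {1,2,5}->{1,2}
pass 2: no change
Fixpoint after 2 passes: D(V) = {1,2,4}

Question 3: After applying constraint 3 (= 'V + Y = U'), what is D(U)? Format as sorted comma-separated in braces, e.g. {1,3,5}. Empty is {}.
Answer: {2,3,4,5}

Derivation:
Constraint 1 (V != U) on D(V)={1,2,4,5} D(U)={1,2,3,4,5}: no change
Constraint 2 (V + Y = U) on D(V)={1,2,4,5} D(Y)={1,2,5} D(U)={1,2,3,4,5}: V {1,2,4,5}->{1,2,4}; Y {1,2,5}->{1,2}; U {1,2,3,4,5}->{2,3,4,5}
Constraint 3 (V + Y = U) on D(V)={1,2,4} D(Y)={1,2} D(U)={2,3,4,5}: no change
So after constraint 3: D(U) = {2,3,4,5}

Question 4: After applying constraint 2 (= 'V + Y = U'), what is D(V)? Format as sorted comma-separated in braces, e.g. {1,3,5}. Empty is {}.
Answer: {1,2,4}

Derivation:
Constraint 1 (V != U) on D(V)={1,2,4,5} D(U)={1,2,3,4,5}: no change
Constraint 2 (V + Y = U) on D(V)={1,2,4,5} D(Y)={1,2,5} D(U)={1,2,3,4,5}: V {1,2,4,5}->{1,2,4}; Y {1,2,5}->{1,2}; U {1,2,3,4,5}->{2,3,4,5}
So after constraint 2: D(V) = {1,2,4}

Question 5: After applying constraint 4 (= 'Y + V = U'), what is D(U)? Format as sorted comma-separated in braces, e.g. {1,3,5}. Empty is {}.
Answer: {2,3,4,5}

Derivation:
Constraint 1 (V != U) on D(V)={1,2,4,5} D(U)={1,2,3,4,5}: no change
Constraint 2 (V + Y = U) on D(V)={1,2,4,5} D(Y)={1,2,5} D(U)={1,2,3,4,5}: V {1,2,4,5}->{1,2,4}; Y {1,2,5}->{1,2}; U {1,2,3,4,5}->{2,3,4,5}
Constraint 3 (V + Y = U) on D(V)={1,2,4} D(Y)={1,2} D(U)={2,3,4,5}: no change
Constraint 4 (Y + V = U) on D(Y)={1,2} D(V)={1,2,4} D(U)={2,3,4,5}: no change
So after constraint 4: D(U) = {2,3,4,5}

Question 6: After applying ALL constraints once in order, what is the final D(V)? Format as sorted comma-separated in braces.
Answer: {1,2,4}

Derivation:
Constraint 1 (V != U) on D(V)={1,2,4,5} D(U)={1,2,3,4,5}: no change
Constraint 2 (V + Y = U) on D(V)={1,2,4,5} D(Y)={1,2,5} D(U)={1,2,3,4,5}: V {1,2,4,5}->{1,2,4}; Y {1,2,5}->{1,2}; U {1,2,3,4,5}->{2,3,4,5}
Constraint 3 (V + Y = U) on D(V)={1,2,4} D(Y)={1,2} D(U)={2,3,4,5}: no change
Constraint 4 (Y + V = U) on D(Y)={1,2} D(V)={1,2,4} D(U)={2,3,4,5}: no change
So after all 4 constraints: D(V) = {1,2,4}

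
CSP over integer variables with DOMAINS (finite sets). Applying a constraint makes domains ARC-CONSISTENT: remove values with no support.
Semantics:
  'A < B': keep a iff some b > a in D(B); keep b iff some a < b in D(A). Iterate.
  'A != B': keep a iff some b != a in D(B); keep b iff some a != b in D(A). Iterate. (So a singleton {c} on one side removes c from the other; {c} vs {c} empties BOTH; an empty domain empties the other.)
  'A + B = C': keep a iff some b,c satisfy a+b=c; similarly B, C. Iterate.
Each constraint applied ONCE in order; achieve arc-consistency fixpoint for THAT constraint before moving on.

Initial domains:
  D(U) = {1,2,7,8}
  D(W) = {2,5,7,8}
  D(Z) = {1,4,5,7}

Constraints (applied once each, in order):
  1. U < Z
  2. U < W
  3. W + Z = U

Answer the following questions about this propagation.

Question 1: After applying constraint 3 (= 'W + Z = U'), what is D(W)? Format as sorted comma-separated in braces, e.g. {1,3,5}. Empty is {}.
Answer: {}

Derivation:
Constraint 1 (U < Z) on D(U)={1,2,7,8} D(Z)={1,4,5,7}: U {1,2,7,8}->{1,2}; Z {1,4,5,7}->{4,5,7}
Constraint 2 (U < W) on D(U)={1,2} D(W)={2,5,7,8}: no change
Constraint 3 (W + Z = U) on D(W)={2,5,7,8} D(Z)={4,5,7} D(U)={1,2}: W {2,5,7,8}->{}; Z {4,5,7}->{}; U {1,2}->{}
So after constraint 3: D(W) = {}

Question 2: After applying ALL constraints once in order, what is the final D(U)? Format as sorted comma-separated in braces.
Answer: {}

Derivation:
Constraint 1 (U < Z) on D(U)={1,2,7,8} D(Z)={1,4,5,7}: U {1,2,7,8}->{1,2}; Z {1,4,5,7}->{4,5,7}
Constraint 2 (U < W) on D(U)={1,2} D(W)={2,5,7,8}: no change
Constraint 3 (W + Z = U) on D(W)={2,5,7,8} D(Z)={4,5,7} D(U)={1,2}: W {2,5,7,8}->{}; Z {4,5,7}->{}; U {1,2}->{}
So after all 3 constraints: D(U) = {}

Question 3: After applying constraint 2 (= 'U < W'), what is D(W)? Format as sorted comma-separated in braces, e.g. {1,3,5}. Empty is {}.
Constraint 1 (U < Z) on D(U)={1,2,7,8} D(Z)={1,4,5,7}: U {1,2,7,8}->{1,2}; Z {1,4,5,7}->{4,5,7}
Constraint 2 (U < W) on D(U)={1,2} D(W)={2,5,7,8}: no change
So after constraint 2: D(W) = {2,5,7,8}

Answer: {2,5,7,8}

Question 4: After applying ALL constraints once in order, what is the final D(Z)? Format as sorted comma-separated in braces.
Constraint 1 (U < Z) on D(U)={1,2,7,8} D(Z)={1,4,5,7}: U {1,2,7,8}->{1,2}; Z {1,4,5,7}->{4,5,7}
Constraint 2 (U < W) on D(U)={1,2} D(W)={2,5,7,8}: no change
Constraint 3 (W + Z = U) on D(W)={2,5,7,8} D(Z)={4,5,7} D(U)={1,2}: W {2,5,7,8}->{}; Z {4,5,7}->{}; U {1,2}->{}
So after all 3 constraints: D(Z) = {}

Answer: {}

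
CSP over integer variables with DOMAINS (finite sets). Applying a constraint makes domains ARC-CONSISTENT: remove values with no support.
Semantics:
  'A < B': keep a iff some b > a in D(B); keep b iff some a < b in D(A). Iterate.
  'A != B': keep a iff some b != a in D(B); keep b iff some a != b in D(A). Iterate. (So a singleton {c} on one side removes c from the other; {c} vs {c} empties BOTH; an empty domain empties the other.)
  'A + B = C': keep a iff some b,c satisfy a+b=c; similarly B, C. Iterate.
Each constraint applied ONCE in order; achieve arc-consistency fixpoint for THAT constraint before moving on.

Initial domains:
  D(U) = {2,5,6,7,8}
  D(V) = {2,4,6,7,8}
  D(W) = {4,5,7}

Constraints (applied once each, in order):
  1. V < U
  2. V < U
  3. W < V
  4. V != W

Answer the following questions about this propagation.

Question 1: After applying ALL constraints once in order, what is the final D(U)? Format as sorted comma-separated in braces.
Answer: {5,6,7,8}

Derivation:
Constraint 1 (V < U) on D(V)={2,4,6,7,8} D(U)={2,5,6,7,8}: V {2,4,6,7,8}->{2,4,6,7}; U {2,5,6,7,8}->{5,6,7,8}
Constraint 2 (V < U) on D(V)={2,4,6,7} D(U)={5,6,7,8}: no change
Constraint 3 (W < V) on D(W)={4,5,7} D(V)={2,4,6,7}: W {4,5,7}->{4,5}; V {2,4,6,7}->{6,7}
Constraint 4 (V != W) on D(V)={6,7} D(W)={4,5}: no change
So after all 4 constraints: D(U) = {5,6,7,8}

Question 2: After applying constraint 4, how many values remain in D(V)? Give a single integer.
Answer: 2

Derivation:
Constraint 1 (V < U) on D(V)={2,4,6,7,8} D(U)={2,5,6,7,8}: V {2,4,6,7,8}->{2,4,6,7}; U {2,5,6,7,8}->{5,6,7,8}
Constraint 2 (V < U) on D(V)={2,4,6,7} D(U)={5,6,7,8}: no change
Constraint 3 (W < V) on D(W)={4,5,7} D(V)={2,4,6,7}: W {4,5,7}->{4,5}; V {2,4,6,7}->{6,7}
Constraint 4 (V != W) on D(V)={6,7} D(W)={4,5}: no change
So after constraint 4: D(V)={6,7}, size = 2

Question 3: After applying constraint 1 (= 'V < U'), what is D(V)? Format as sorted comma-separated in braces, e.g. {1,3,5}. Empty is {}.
Constraint 1 (V < U) on D(V)={2,4,6,7,8} D(U)={2,5,6,7,8}: V {2,4,6,7,8}->{2,4,6,7}; U {2,5,6,7,8}->{5,6,7,8}
So after constraint 1: D(V) = {2,4,6,7}

Answer: {2,4,6,7}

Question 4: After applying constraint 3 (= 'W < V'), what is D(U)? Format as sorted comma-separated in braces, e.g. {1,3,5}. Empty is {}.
Answer: {5,6,7,8}

Derivation:
Constraint 1 (V < U) on D(V)={2,4,6,7,8} D(U)={2,5,6,7,8}: V {2,4,6,7,8}->{2,4,6,7}; U {2,5,6,7,8}->{5,6,7,8}
Constraint 2 (V < U) on D(V)={2,4,6,7} D(U)={5,6,7,8}: no change
Constraint 3 (W < V) on D(W)={4,5,7} D(V)={2,4,6,7}: W {4,5,7}->{4,5}; V {2,4,6,7}->{6,7}
So after constraint 3: D(U) = {5,6,7,8}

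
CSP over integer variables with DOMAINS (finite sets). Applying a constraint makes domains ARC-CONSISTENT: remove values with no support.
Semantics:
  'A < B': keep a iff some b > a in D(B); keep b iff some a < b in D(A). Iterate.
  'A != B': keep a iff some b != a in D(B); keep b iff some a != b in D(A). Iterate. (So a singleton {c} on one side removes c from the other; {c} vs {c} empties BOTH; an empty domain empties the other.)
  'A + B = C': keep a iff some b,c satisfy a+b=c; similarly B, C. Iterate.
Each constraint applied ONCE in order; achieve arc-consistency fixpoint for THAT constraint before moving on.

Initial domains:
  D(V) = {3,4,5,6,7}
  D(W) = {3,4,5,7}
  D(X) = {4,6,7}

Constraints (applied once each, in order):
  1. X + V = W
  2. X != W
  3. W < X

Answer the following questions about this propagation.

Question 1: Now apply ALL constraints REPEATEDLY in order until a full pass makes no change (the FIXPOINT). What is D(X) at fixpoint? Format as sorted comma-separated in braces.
pass 0 (initial): D(X)={4,6,7}
pass 1: V {3,4,5,6,7}->{3}; W {3,4,5,7}->{}; X {4,6,7}->{}
pass 2: V {3}->{}
pass 3: no change
Fixpoint after 3 passes: D(X) = {}

Answer: {}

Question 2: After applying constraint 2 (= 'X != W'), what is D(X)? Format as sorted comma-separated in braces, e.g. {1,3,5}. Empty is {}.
Answer: {4}

Derivation:
Constraint 1 (X + V = W) on D(X)={4,6,7} D(V)={3,4,5,6,7} D(W)={3,4,5,7}: X {4,6,7}->{4}; V {3,4,5,6,7}->{3}; W {3,4,5,7}->{7}
Constraint 2 (X != W) on D(X)={4} D(W)={7}: no change
So after constraint 2: D(X) = {4}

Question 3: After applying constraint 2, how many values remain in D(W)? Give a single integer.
Answer: 1

Derivation:
Constraint 1 (X + V = W) on D(X)={4,6,7} D(V)={3,4,5,6,7} D(W)={3,4,5,7}: X {4,6,7}->{4}; V {3,4,5,6,7}->{3}; W {3,4,5,7}->{7}
Constraint 2 (X != W) on D(X)={4} D(W)={7}: no change
So after constraint 2: D(W)={7}, size = 1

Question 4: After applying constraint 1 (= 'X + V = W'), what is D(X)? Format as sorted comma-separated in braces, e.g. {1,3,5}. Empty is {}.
Answer: {4}

Derivation:
Constraint 1 (X + V = W) on D(X)={4,6,7} D(V)={3,4,5,6,7} D(W)={3,4,5,7}: X {4,6,7}->{4}; V {3,4,5,6,7}->{3}; W {3,4,5,7}->{7}
So after constraint 1: D(X) = {4}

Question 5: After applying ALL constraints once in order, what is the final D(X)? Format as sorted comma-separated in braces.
Constraint 1 (X + V = W) on D(X)={4,6,7} D(V)={3,4,5,6,7} D(W)={3,4,5,7}: X {4,6,7}->{4}; V {3,4,5,6,7}->{3}; W {3,4,5,7}->{7}
Constraint 2 (X != W) on D(X)={4} D(W)={7}: no change
Constraint 3 (W < X) on D(W)={7} D(X)={4}: W {7}->{}; X {4}->{}
So after all 3 constraints: D(X) = {}

Answer: {}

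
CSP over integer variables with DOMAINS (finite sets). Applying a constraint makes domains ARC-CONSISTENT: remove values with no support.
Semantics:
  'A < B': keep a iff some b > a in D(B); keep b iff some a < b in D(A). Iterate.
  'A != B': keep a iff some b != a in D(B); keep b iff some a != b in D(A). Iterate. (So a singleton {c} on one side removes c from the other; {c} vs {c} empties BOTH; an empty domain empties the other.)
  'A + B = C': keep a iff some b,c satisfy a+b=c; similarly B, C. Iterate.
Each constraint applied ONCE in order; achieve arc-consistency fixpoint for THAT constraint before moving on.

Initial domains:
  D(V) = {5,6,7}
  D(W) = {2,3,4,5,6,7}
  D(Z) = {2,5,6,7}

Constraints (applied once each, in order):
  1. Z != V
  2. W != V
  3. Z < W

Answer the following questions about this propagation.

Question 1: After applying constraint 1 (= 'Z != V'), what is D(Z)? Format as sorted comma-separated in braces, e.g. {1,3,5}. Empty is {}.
Constraint 1 (Z != V) on D(Z)={2,5,6,7} D(V)={5,6,7}: no change
So after constraint 1: D(Z) = {2,5,6,7}

Answer: {2,5,6,7}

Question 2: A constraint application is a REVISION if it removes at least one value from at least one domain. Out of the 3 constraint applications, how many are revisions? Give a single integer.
Constraint 1 (Z != V) on D(Z)={2,5,6,7} D(V)={5,6,7}: no change => not a revision
Constraint 2 (W != V) on D(W)={2,3,4,5,6,7} D(V)={5,6,7}: no change => not a revision
Constraint 3 (Z < W) on D(Z)={2,5,6,7} D(W)={2,3,4,5,6,7}: Z {2,5,6,7}->{2,5,6}; W {2,3,4,5,6,7}->{3,4,5,6,7} => REVISION
Total revisions = 1

Answer: 1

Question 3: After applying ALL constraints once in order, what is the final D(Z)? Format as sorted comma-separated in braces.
Answer: {2,5,6}

Derivation:
Constraint 1 (Z != V) on D(Z)={2,5,6,7} D(V)={5,6,7}: no change
Constraint 2 (W != V) on D(W)={2,3,4,5,6,7} D(V)={5,6,7}: no change
Constraint 3 (Z < W) on D(Z)={2,5,6,7} D(W)={2,3,4,5,6,7}: Z {2,5,6,7}->{2,5,6}; W {2,3,4,5,6,7}->{3,4,5,6,7}
So after all 3 constraints: D(Z) = {2,5,6}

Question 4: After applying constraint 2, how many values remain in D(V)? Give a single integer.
Answer: 3

Derivation:
Constraint 1 (Z != V) on D(Z)={2,5,6,7} D(V)={5,6,7}: no change
Constraint 2 (W != V) on D(W)={2,3,4,5,6,7} D(V)={5,6,7}: no change
So after constraint 2: D(V)={5,6,7}, size = 3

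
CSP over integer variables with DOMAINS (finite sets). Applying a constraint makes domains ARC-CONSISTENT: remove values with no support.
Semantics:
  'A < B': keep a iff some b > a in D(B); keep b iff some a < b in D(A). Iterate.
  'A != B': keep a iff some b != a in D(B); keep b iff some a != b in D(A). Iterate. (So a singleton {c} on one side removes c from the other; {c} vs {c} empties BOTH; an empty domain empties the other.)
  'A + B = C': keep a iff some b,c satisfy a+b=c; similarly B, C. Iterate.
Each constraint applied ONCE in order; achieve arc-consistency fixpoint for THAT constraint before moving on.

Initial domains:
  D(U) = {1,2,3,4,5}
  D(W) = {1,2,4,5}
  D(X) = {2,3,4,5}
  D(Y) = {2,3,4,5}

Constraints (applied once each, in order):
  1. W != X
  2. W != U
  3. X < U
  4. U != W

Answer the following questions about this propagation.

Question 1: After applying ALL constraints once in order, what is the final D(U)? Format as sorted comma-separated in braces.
Constraint 1 (W != X) on D(W)={1,2,4,5} D(X)={2,3,4,5}: no change
Constraint 2 (W != U) on D(W)={1,2,4,5} D(U)={1,2,3,4,5}: no change
Constraint 3 (X < U) on D(X)={2,3,4,5} D(U)={1,2,3,4,5}: X {2,3,4,5}->{2,3,4}; U {1,2,3,4,5}->{3,4,5}
Constraint 4 (U != W) on D(U)={3,4,5} D(W)={1,2,4,5}: no change
So after all 4 constraints: D(U) = {3,4,5}

Answer: {3,4,5}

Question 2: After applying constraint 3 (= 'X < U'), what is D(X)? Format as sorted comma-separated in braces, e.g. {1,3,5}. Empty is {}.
Answer: {2,3,4}

Derivation:
Constraint 1 (W != X) on D(W)={1,2,4,5} D(X)={2,3,4,5}: no change
Constraint 2 (W != U) on D(W)={1,2,4,5} D(U)={1,2,3,4,5}: no change
Constraint 3 (X < U) on D(X)={2,3,4,5} D(U)={1,2,3,4,5}: X {2,3,4,5}->{2,3,4}; U {1,2,3,4,5}->{3,4,5}
So after constraint 3: D(X) = {2,3,4}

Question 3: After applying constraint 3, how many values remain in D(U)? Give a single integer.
Constraint 1 (W != X) on D(W)={1,2,4,5} D(X)={2,3,4,5}: no change
Constraint 2 (W != U) on D(W)={1,2,4,5} D(U)={1,2,3,4,5}: no change
Constraint 3 (X < U) on D(X)={2,3,4,5} D(U)={1,2,3,4,5}: X {2,3,4,5}->{2,3,4}; U {1,2,3,4,5}->{3,4,5}
So after constraint 3: D(U)={3,4,5}, size = 3

Answer: 3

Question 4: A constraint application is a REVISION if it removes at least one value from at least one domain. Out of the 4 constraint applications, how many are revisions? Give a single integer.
Constraint 1 (W != X) on D(W)={1,2,4,5} D(X)={2,3,4,5}: no change => not a revision
Constraint 2 (W != U) on D(W)={1,2,4,5} D(U)={1,2,3,4,5}: no change => not a revision
Constraint 3 (X < U) on D(X)={2,3,4,5} D(U)={1,2,3,4,5}: X {2,3,4,5}->{2,3,4}; U {1,2,3,4,5}->{3,4,5} => REVISION
Constraint 4 (U != W) on D(U)={3,4,5} D(W)={1,2,4,5}: no change => not a revision
Total revisions = 1

Answer: 1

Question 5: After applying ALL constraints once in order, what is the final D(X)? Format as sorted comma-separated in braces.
Constraint 1 (W != X) on D(W)={1,2,4,5} D(X)={2,3,4,5}: no change
Constraint 2 (W != U) on D(W)={1,2,4,5} D(U)={1,2,3,4,5}: no change
Constraint 3 (X < U) on D(X)={2,3,4,5} D(U)={1,2,3,4,5}: X {2,3,4,5}->{2,3,4}; U {1,2,3,4,5}->{3,4,5}
Constraint 4 (U != W) on D(U)={3,4,5} D(W)={1,2,4,5}: no change
So after all 4 constraints: D(X) = {2,3,4}

Answer: {2,3,4}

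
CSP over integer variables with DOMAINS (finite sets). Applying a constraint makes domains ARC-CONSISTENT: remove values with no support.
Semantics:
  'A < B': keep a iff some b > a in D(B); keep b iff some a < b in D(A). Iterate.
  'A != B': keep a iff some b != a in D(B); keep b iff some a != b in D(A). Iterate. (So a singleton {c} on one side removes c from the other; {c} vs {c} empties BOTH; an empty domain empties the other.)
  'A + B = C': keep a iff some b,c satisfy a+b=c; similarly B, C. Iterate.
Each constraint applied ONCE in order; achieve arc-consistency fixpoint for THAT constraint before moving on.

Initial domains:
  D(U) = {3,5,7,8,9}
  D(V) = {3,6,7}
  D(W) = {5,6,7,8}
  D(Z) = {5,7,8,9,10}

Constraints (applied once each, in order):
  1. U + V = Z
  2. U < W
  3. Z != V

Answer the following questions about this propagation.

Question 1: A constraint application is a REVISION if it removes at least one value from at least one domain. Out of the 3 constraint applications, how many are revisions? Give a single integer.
Answer: 1

Derivation:
Constraint 1 (U + V = Z) on D(U)={3,5,7,8,9} D(V)={3,6,7} D(Z)={5,7,8,9,10}: U {3,5,7,8,9}->{3,5,7}; Z {5,7,8,9,10}->{8,9,10} => REVISION
Constraint 2 (U < W) on D(U)={3,5,7} D(W)={5,6,7,8}: no change => not a revision
Constraint 3 (Z != V) on D(Z)={8,9,10} D(V)={3,6,7}: no change => not a revision
Total revisions = 1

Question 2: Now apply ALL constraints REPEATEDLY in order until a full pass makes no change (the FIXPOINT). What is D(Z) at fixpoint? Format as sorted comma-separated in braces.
pass 0 (initial): D(Z)={5,7,8,9,10}
pass 1: U {3,5,7,8,9}->{3,5,7}; Z {5,7,8,9,10}->{8,9,10}
pass 2: no change
Fixpoint after 2 passes: D(Z) = {8,9,10}

Answer: {8,9,10}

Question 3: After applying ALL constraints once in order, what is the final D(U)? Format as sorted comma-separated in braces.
Constraint 1 (U + V = Z) on D(U)={3,5,7,8,9} D(V)={3,6,7} D(Z)={5,7,8,9,10}: U {3,5,7,8,9}->{3,5,7}; Z {5,7,8,9,10}->{8,9,10}
Constraint 2 (U < W) on D(U)={3,5,7} D(W)={5,6,7,8}: no change
Constraint 3 (Z != V) on D(Z)={8,9,10} D(V)={3,6,7}: no change
So after all 3 constraints: D(U) = {3,5,7}

Answer: {3,5,7}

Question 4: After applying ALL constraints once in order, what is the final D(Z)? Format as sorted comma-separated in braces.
Answer: {8,9,10}

Derivation:
Constraint 1 (U + V = Z) on D(U)={3,5,7,8,9} D(V)={3,6,7} D(Z)={5,7,8,9,10}: U {3,5,7,8,9}->{3,5,7}; Z {5,7,8,9,10}->{8,9,10}
Constraint 2 (U < W) on D(U)={3,5,7} D(W)={5,6,7,8}: no change
Constraint 3 (Z != V) on D(Z)={8,9,10} D(V)={3,6,7}: no change
So after all 3 constraints: D(Z) = {8,9,10}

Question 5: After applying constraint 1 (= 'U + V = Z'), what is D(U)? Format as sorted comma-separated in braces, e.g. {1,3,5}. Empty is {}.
Answer: {3,5,7}

Derivation:
Constraint 1 (U + V = Z) on D(U)={3,5,7,8,9} D(V)={3,6,7} D(Z)={5,7,8,9,10}: U {3,5,7,8,9}->{3,5,7}; Z {5,7,8,9,10}->{8,9,10}
So after constraint 1: D(U) = {3,5,7}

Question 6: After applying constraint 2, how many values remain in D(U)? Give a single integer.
Constraint 1 (U + V = Z) on D(U)={3,5,7,8,9} D(V)={3,6,7} D(Z)={5,7,8,9,10}: U {3,5,7,8,9}->{3,5,7}; Z {5,7,8,9,10}->{8,9,10}
Constraint 2 (U < W) on D(U)={3,5,7} D(W)={5,6,7,8}: no change
So after constraint 2: D(U)={3,5,7}, size = 3

Answer: 3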